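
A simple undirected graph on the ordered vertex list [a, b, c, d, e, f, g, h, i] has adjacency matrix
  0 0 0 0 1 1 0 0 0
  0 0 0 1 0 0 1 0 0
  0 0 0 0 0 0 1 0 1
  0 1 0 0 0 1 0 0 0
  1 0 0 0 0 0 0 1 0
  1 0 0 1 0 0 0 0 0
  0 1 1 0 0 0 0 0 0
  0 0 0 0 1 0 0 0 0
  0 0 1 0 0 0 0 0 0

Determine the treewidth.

A width-1 tree decomposition is:
Bags: B1 = {e, h}  B2 = {a, e}  B3 = {a, f}  B4 = {d, f}  B5 = {b, d}  B6 = {b, g}  B7 = {c, g}  B8 = {c, i}
Tree: B1–B2, B2–B3, B3–B4, B4–B5, B5–B6, B6–B7, B7–B8
Every bag has size at most 2, so the width is 2 − 1 = 1 and tw(G) ≤ 1. Any graph with an edge has treewidth ≥ 1, and G has the edge h–e. Therefore the treewidth is 1.

1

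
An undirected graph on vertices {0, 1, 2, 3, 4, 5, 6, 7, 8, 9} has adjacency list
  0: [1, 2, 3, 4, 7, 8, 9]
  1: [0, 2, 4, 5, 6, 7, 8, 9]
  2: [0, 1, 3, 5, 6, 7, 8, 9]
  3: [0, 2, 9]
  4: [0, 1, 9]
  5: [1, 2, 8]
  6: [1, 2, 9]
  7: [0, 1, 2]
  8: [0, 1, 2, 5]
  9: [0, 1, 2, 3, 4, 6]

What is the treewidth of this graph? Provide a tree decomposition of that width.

Treewidth 3.
One optimal decomposition is:
Bags: B1 = {0, 1, 2, 8}  B2 = {0, 1, 2, 9}  B3 = {0, 1, 4, 9}  B4 = {1, 2, 6, 9}  B5 = {1, 2, 5, 8}  B6 = {0, 1, 2, 7}  B7 = {0, 2, 3, 9}
Tree: B1–B2, B2–B3, B2–B4, B1–B5, B1–B6, B2–B7

Every bag has size at most 4, so the width is 4 − 1 = 3 and tw(G) ≤ 3. On the other hand G contains the 4-clique {0, 1, 2, 8}. A clique must lie in a single bag of any decomposition, so no decomposition can have width below 3. The upper and lower bounds meet at 3, so that is the treewidth.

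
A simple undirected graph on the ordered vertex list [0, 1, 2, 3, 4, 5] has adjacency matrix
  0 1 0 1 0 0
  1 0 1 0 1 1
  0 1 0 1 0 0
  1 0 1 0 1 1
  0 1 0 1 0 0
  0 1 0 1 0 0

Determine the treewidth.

2

A width-2 tree decomposition is:
Bags: B1 = {0, 1, 3}  B2 = {1, 3, 4}  B3 = {1, 2, 3}  B4 = {1, 3, 5}
Tree: B1–B2, B2–B3, B3–B4
The largest bag has 3 vertices, giving width 2; this decomposition certifies tw(G) ≤ 2. Since 1–0–3–4–1 is a cycle in G, G is not acyclic. Forests are exactly the graphs of treewidth ≤ 1, so tw(G) ≥ 2. Therefore the treewidth is 2.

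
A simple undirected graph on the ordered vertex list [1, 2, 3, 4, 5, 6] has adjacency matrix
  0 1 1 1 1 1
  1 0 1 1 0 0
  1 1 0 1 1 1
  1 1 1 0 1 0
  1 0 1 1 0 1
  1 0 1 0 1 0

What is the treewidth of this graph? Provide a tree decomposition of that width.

Every bag has size at most 4, so the width is 4 − 1 = 3 and tw(G) ≤ 3. On the other hand G contains the 4-clique {1, 2, 3, 4}. A clique must lie in a single bag of any decomposition, so no decomposition can have width below 3. Therefore the treewidth is 3.

Treewidth 3.
One such decomposition:
Bags: B1 = {1, 2, 3, 4}  B2 = {1, 3, 4, 5}  B3 = {1, 3, 5, 6}
Tree: B1–B2, B2–B3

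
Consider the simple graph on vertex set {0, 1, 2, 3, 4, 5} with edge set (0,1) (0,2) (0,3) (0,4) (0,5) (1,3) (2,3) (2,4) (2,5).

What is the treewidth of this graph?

A width-2 tree decomposition is:
Bags: B1 = {0, 2, 4}  B2 = {0, 2, 5}  B3 = {0, 2, 3}  B4 = {0, 1, 3}
Tree: B1–B2, B2–B3, B3–B4
Every bag has size at most 3, so the width is 3 − 1 = 2 and tw(G) ≤ 2. On the other hand G contains the 3-clique {0, 1, 3}. A clique must lie in a single bag of any decomposition, so no decomposition can have width below 2. The upper and lower bounds meet at 2, so that is the treewidth.

2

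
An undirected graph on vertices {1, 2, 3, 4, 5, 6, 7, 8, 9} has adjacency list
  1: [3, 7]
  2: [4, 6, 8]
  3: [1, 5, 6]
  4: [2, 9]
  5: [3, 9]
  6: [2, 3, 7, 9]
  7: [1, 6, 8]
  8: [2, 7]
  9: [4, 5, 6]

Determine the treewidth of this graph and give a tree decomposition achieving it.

Treewidth 3.
One such decomposition:
Bags: B1 = {1, 3, 5, 7}  B2 = {3, 5, 6, 7}  B3 = {5, 6, 7, 9}  B4 = {6, 7, 8, 9}  B5 = {2, 6, 8, 9}  B6 = {2, 4, 8, 9}
Tree: B1–B2, B2–B3, B3–B4, B4–B5, B5–B6

The largest bag has 4 vertices, giving width 3; this decomposition certifies tw(G) ≤ 3. For the lower bound: the 4 vertex sets {1,3,5}, {7}, {6}, {2,4,8,9} are disjoint, each induces a connected subgraph, and every pair is joined by at least one edge of G. Contracting each set to a single vertex therefore yields K_{4} as a minor, and since treewidth is minor-monotone, tw(G) ≥ tw(K_{4}) = 3. Therefore the treewidth is 3.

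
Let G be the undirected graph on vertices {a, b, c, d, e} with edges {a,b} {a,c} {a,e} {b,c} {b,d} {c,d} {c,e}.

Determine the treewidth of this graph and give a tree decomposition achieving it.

The largest bag has 3 vertices, giving width 2; this decomposition certifies tw(G) ≤ 2. Conversely, {b, c, d} is a clique of size 3, and the vertices of any clique must share a bag in every tree decomposition; so some bag has ≥ 3 vertices and tw(G) ≥ 2. Hence tw(G) = 2 exactly.

Treewidth 2.
One such decomposition:
Bags: B1 = {a, b, c}  B2 = {a, c, e}  B3 = {b, c, d}
Tree: B1–B2, B1–B3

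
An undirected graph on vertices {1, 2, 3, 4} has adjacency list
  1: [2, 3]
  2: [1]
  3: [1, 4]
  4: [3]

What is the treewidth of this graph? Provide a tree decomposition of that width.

Treewidth 1.
Bags: B1 = {3, 4}  B2 = {1, 3}  B3 = {1, 2}
Tree: B1–B2, B2–B3

Every bag has size at most 2, so the width is 2 − 1 = 1 and tw(G) ≤ 1. Any graph with an edge has treewidth ≥ 1, and G has the edge 4–3. Hence tw(G) = 1 exactly.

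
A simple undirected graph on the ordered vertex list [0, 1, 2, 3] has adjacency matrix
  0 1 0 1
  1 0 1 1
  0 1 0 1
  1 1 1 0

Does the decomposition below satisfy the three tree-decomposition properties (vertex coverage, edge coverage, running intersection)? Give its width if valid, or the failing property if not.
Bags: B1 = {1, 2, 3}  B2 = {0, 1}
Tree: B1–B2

A tree decomposition must satisfy three properties: every vertex lies in some bag; for every edge, both endpoints lie together in some bag; and for every vertex, the bags containing it form a connected subtree. Here edge (3,0) lies in no bag, so the decomposition is invalid.

No — edge (3,0) lies in no bag.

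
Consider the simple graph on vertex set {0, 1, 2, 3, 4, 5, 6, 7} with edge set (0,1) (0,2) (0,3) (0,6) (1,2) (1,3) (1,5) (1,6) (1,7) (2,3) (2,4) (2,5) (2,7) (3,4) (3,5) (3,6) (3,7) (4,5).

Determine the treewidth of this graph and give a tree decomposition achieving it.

Every bag has size at most 4, so the width is 4 − 1 = 3 and tw(G) ≤ 3. On the other hand G contains the 4-clique {0, 1, 2, 3}. A clique must lie in a single bag of any decomposition, so no decomposition can have width below 3. Hence tw(G) = 3 exactly.

Treewidth 3.
One optimal decomposition is:
Bags: B1 = {0, 1, 2, 3}  B2 = {1, 2, 3, 7}  B3 = {1, 2, 3, 5}  B4 = {0, 1, 3, 6}  B5 = {2, 3, 4, 5}
Tree: B1–B2, B2–B3, B1–B4, B3–B5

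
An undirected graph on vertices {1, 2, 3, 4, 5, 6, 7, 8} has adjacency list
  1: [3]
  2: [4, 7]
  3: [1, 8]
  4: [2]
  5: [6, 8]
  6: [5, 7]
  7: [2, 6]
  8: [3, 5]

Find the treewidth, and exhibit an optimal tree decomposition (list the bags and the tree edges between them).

Every bag has size at most 2, so the width is 2 − 1 = 1 and tw(G) ≤ 1. Since G has at least one edge (e.g. 4–2), it is not an edgeless graph, so tw(G) ≥ 1. Combining the bounds, tw(G) = 1.

Treewidth 1.
One such decomposition:
Bags: B1 = {2, 4}  B2 = {2, 7}  B3 = {6, 7}  B4 = {5, 6}  B5 = {5, 8}  B6 = {3, 8}  B7 = {1, 3}
Tree: B1–B2, B2–B3, B3–B4, B4–B5, B5–B6, B6–B7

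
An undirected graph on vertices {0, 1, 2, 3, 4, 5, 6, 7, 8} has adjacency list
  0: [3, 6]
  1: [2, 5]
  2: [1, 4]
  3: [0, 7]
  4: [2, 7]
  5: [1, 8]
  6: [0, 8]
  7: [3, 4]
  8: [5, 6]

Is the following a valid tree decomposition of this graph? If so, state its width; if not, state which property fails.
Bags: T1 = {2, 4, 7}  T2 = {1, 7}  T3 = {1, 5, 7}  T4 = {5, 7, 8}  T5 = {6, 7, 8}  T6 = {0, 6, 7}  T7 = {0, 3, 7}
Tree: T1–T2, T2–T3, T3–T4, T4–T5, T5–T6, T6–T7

A tree decomposition must satisfy three properties: every vertex lies in some bag; for every edge, both endpoints lie together in some bag; and for every vertex, the bags containing it form a connected subtree. Here edge (2,1) lies in no bag, so the decomposition is invalid.

No — edge (2,1) lies in no bag.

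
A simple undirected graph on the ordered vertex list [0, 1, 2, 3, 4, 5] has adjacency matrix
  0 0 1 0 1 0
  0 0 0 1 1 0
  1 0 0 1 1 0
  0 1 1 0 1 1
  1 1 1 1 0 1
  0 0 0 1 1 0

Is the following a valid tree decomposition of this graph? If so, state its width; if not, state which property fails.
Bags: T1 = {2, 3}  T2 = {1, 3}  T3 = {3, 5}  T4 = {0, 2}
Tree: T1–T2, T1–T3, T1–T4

No — vertex 4 appears in no bag.

A tree decomposition must satisfy three properties: every vertex lies in some bag; for every edge, both endpoints lie together in some bag; and for every vertex, the bags containing it form a connected subtree. Here vertex 4 appears in no bag, so the decomposition is invalid.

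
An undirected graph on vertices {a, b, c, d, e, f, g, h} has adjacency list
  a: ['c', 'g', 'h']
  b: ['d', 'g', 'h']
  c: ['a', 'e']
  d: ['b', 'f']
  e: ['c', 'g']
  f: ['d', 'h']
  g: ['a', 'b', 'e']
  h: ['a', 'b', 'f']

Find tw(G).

2

A width-2 tree decomposition is:
Bags: B1 = {a, c, e}  B2 = {a, e, g}  B3 = {a, g, h}  B4 = {b, g, h}  B5 = {b, f, h}  B6 = {b, d, f}
Tree: B1–B2, B2–B3, B3–B4, B4–B5, B5–B6
The largest bag has 3 vertices, giving width 2; this decomposition certifies tw(G) ≤ 2. For the lower bound, G contains the cycle c–e–g–a–c, so G is not a forest; only forests have treewidth ≤ 1, hence tw(G) ≥ 2. The upper and lower bounds meet at 2, so that is the treewidth.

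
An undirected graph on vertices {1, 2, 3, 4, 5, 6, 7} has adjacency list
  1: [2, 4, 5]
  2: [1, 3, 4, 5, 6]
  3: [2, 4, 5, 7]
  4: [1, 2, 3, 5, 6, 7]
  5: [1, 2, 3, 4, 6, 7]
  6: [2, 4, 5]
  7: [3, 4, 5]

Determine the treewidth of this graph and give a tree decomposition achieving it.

Treewidth 3.
One optimal decomposition is:
Bags: B1 = {1, 2, 4, 5}  B2 = {2, 3, 4, 5}  B3 = {2, 4, 5, 6}  B4 = {3, 4, 5, 7}
Tree: B1–B2, B2–B3, B2–B4

Each bag holds 4 vertices, so the decomposition has width 3, which upper-bounds the treewidth. Conversely, {1, 2, 4, 5} is a clique of size 4, and the vertices of any clique must share a bag in every tree decomposition; so some bag has ≥ 4 vertices and tw(G) ≥ 3. Hence tw(G) = 3 exactly.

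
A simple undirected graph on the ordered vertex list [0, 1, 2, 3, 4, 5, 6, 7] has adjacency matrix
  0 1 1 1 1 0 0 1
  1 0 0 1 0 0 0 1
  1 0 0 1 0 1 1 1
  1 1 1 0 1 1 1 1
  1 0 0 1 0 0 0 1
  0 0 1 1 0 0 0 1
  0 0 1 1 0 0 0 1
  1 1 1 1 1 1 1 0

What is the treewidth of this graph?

3

A width-3 tree decomposition is:
Bags: B1 = {2, 3, 6, 7}  B2 = {0, 2, 3, 7}  B3 = {0, 1, 3, 7}  B4 = {2, 3, 5, 7}  B5 = {0, 3, 4, 7}
Tree: B1–B2, B2–B3, B2–B4, B2–B5
Every bag has size at most 4, so the width is 4 − 1 = 3 and tw(G) ≤ 3. On the other hand G contains the 4-clique {0, 1, 3, 7}. A clique must lie in a single bag of any decomposition, so no decomposition can have width below 3. The upper and lower bounds meet at 3, so that is the treewidth.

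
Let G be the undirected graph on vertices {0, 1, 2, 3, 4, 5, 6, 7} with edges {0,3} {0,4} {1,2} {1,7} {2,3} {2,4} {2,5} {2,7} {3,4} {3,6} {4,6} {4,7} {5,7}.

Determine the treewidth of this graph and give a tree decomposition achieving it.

Treewidth 2.
Bags: B1 = {2, 4, 7}  B2 = {2, 3, 4}  B3 = {0, 3, 4}  B4 = {2, 5, 7}  B5 = {3, 4, 6}  B6 = {1, 2, 7}
Tree: B1–B2, B2–B3, B1–B4, B2–B5, B1–B6

Each bag holds 3 vertices, so the decomposition has width 2, which upper-bounds the treewidth. On the other hand G contains the 3-clique {0, 3, 4}. A clique must lie in a single bag of any decomposition, so no decomposition can have width below 2. Combining the bounds, tw(G) = 2.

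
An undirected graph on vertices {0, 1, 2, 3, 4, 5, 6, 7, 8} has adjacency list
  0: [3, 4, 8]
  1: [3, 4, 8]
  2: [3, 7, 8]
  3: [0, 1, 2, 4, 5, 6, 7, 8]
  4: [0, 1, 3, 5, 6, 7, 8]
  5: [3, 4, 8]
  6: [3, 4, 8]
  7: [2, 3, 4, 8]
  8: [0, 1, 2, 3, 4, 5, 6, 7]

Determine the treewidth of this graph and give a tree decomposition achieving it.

Every bag has size at most 4, so the width is 4 − 1 = 3 and tw(G) ≤ 3. On the other hand G contains the 4-clique {2, 3, 7, 8}. A clique must lie in a single bag of any decomposition, so no decomposition can have width below 3. Hence tw(G) = 3 exactly.

Treewidth 3.
One optimal decomposition is:
Bags: B1 = {3, 4, 6, 8}  B2 = {1, 3, 4, 8}  B3 = {3, 4, 7, 8}  B4 = {3, 4, 5, 8}  B5 = {0, 3, 4, 8}  B6 = {2, 3, 7, 8}
Tree: B1–B2, B2–B3, B1–B4, B2–B5, B3–B6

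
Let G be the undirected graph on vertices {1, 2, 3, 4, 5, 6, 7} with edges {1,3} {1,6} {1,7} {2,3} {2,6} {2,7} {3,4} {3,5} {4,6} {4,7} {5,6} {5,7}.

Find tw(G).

3

A width-3 tree decomposition is:
Bags: B1 = {3, 5, 6, 7}  B2 = {2, 3, 6, 7}  B3 = {3, 4, 6, 7}  B4 = {1, 3, 6, 7}
Tree: B1–B2, B2–B3, B3–B4
Every bag has size at most 4, so the width is 4 − 1 = 3 and tw(G) ≤ 3. For the lower bound: the 4 vertex sets {5,7}, {2,6}, {3}, {4} are disjoint, each induces a connected subgraph, and every pair is joined by at least one edge of G. Contracting each set to a single vertex therefore yields K_{4} as a minor, and since treewidth is minor-monotone, tw(G) ≥ tw(K_{4}) = 3. Therefore the treewidth is 3.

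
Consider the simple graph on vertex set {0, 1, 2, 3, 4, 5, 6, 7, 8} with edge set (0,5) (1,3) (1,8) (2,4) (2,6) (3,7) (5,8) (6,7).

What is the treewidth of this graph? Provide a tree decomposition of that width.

Treewidth 1.
One such decomposition:
Bags: B1 = {2, 4}  B2 = {2, 6}  B3 = {6, 7}  B4 = {3, 7}  B5 = {1, 3}  B6 = {1, 8}  B7 = {5, 8}  B8 = {0, 5}
Tree: B1–B2, B2–B3, B3–B4, B4–B5, B5–B6, B6–B7, B7–B8

The largest bag has 2 vertices, giving width 1; this decomposition certifies tw(G) ≤ 1. Any graph with an edge has treewidth ≥ 1, and G has the edge 4–2. Combining the bounds, tw(G) = 1.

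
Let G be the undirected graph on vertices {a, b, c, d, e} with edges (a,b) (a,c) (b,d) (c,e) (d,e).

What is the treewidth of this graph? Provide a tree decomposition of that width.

The largest bag has 3 vertices, giving width 2; this decomposition certifies tw(G) ≤ 2. The edges a–c–e–d–b–a form a cycle, so G is not a tree and its treewidth is at least 2. Therefore the treewidth is 2.

Treewidth 2.
One optimal decomposition is:
Bags: B1 = {a, c, e}  B2 = {a, d, e}  B3 = {a, b, d}
Tree: B1–B2, B2–B3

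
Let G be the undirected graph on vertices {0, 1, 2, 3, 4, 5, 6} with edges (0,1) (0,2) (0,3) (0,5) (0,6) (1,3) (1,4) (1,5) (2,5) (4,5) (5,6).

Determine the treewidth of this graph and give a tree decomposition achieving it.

The largest bag has 3 vertices, giving width 2; this decomposition certifies tw(G) ≤ 2. On the other hand G contains the 3-clique {0, 1, 3}. A clique must lie in a single bag of any decomposition, so no decomposition can have width below 2. Combining the bounds, tw(G) = 2.

Treewidth 2.
One such decomposition:
Bags: B1 = {0, 2, 5}  B2 = {0, 1, 5}  B3 = {0, 5, 6}  B4 = {1, 4, 5}  B5 = {0, 1, 3}
Tree: B1–B2, B2–B3, B2–B4, B2–B5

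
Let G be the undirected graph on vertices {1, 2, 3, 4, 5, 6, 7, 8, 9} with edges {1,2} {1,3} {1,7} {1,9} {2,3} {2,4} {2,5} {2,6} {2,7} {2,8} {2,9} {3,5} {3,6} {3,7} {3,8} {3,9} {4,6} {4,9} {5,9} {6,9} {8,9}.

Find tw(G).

A width-3 tree decomposition is:
Bags: B1 = {2, 3, 8, 9}  B2 = {2, 3, 6, 9}  B3 = {2, 4, 6, 9}  B4 = {1, 2, 3, 9}  B5 = {2, 3, 5, 9}  B6 = {1, 2, 3, 7}
Tree: B1–B2, B2–B3, B2–B4, B2–B5, B4–B6
Each bag holds 4 vertices, so the decomposition has width 3, which upper-bounds the treewidth. Conversely, {2, 3, 8, 9} is a clique of size 4, and the vertices of any clique must share a bag in every tree decomposition; so some bag has ≥ 4 vertices and tw(G) ≥ 3. Combining the bounds, tw(G) = 3.

3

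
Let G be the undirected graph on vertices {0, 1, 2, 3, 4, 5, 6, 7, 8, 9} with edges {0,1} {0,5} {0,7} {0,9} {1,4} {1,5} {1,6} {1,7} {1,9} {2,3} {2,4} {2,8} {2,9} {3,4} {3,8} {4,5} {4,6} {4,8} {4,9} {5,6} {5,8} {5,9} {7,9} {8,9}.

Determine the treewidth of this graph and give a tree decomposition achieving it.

Every bag has size at most 4, so the width is 4 − 1 = 3 and tw(G) ≤ 3. On the other hand G contains the 4-clique {0, 1, 5, 9}. A clique must lie in a single bag of any decomposition, so no decomposition can have width below 3. Combining the bounds, tw(G) = 3.

Treewidth 3.
One such decomposition:
Bags: B1 = {2, 3, 4, 8}  B2 = {2, 4, 8, 9}  B3 = {4, 5, 8, 9}  B4 = {1, 4, 5, 9}  B5 = {0, 1, 5, 9}  B6 = {1, 4, 5, 6}  B7 = {0, 1, 7, 9}
Tree: B1–B2, B2–B3, B3–B4, B4–B5, B4–B6, B5–B7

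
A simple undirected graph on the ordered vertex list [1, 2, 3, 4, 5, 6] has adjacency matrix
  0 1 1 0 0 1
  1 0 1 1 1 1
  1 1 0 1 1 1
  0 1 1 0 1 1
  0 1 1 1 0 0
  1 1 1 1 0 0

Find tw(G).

3

A width-3 tree decomposition is:
Bags: B1 = {1, 2, 3, 6}  B2 = {2, 3, 4, 6}  B3 = {2, 3, 4, 5}
Tree: B1–B2, B2–B3
Every bag has size at most 4, so the width is 4 − 1 = 3 and tw(G) ≤ 3. Conversely, {1, 2, 3, 6} is a clique of size 4, and the vertices of any clique must share a bag in every tree decomposition; so some bag has ≥ 4 vertices and tw(G) ≥ 3. The upper and lower bounds meet at 3, so that is the treewidth.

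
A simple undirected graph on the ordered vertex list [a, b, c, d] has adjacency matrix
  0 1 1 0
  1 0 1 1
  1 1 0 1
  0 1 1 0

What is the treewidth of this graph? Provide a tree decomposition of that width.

Treewidth 2.
Bags: B1 = {a, b, c}  B2 = {b, c, d}
Tree: B1–B2

The largest bag has 3 vertices, giving width 2; this decomposition certifies tw(G) ≤ 2. Conversely, {b, c, d} is a clique of size 3, and the vertices of any clique must share a bag in every tree decomposition; so some bag has ≥ 3 vertices and tw(G) ≥ 2. The upper and lower bounds meet at 2, so that is the treewidth.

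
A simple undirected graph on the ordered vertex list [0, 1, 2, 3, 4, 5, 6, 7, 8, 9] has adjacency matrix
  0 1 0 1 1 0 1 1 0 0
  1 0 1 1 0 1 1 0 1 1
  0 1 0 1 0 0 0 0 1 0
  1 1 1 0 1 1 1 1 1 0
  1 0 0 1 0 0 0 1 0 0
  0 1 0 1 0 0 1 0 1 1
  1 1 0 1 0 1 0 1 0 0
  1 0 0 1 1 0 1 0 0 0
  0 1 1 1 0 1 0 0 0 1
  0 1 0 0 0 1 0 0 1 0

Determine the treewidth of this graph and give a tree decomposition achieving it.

Every bag has size at most 4, so the width is 4 − 1 = 3 and tw(G) ≤ 3. For the lower bound, the 4 vertices {1, 5, 8, 9} are pairwise adjacent, and any tree decomposition puts a clique entirely inside one bag — forcing width ≥ 3. Hence tw(G) = 3 exactly.

Treewidth 3.
Bags: B1 = {1, 3, 5, 8}  B2 = {1, 3, 5, 6}  B3 = {0, 1, 3, 6}  B4 = {1, 5, 8, 9}  B5 = {0, 3, 6, 7}  B6 = {1, 2, 3, 8}  B7 = {0, 3, 4, 7}
Tree: B1–B2, B2–B3, B1–B4, B3–B5, B1–B6, B5–B7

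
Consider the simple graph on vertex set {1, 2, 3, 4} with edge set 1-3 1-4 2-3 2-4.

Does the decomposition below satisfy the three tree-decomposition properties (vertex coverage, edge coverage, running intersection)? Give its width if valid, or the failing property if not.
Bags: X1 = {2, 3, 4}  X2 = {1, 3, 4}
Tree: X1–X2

Yes; width 2.

Every vertex of G appears in some bag (union = {1, 2, 3, 4}); every edge is covered by a bag; and for each vertex v the set of bags containing v is connected in the bag tree. The decomposition is therefore valid. The largest bag has 3 vertices, so the width is 2.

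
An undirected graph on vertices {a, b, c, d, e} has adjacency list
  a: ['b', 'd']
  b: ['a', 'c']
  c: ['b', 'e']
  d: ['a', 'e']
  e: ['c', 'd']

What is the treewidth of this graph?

2

A width-2 tree decomposition is:
Bags: B1 = {c, d, e}  B2 = {a, c, d}  B3 = {a, b, c}
Tree: B1–B2, B2–B3
Each bag holds 3 vertices, so the decomposition has width 2, which upper-bounds the treewidth. Since c–e–d–a–b–c is a cycle in G, G is not acyclic. Forests are exactly the graphs of treewidth ≤ 1, so tw(G) ≥ 2. The upper and lower bounds meet at 2, so that is the treewidth.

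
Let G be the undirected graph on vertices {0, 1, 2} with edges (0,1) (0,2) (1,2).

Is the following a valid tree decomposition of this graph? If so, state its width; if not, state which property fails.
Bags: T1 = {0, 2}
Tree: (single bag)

No — vertex 1 appears in no bag.

A tree decomposition must satisfy three properties: every vertex lies in some bag; for every edge, both endpoints lie together in some bag; and for every vertex, the bags containing it form a connected subtree. Here vertex 1 appears in no bag, so the decomposition is invalid.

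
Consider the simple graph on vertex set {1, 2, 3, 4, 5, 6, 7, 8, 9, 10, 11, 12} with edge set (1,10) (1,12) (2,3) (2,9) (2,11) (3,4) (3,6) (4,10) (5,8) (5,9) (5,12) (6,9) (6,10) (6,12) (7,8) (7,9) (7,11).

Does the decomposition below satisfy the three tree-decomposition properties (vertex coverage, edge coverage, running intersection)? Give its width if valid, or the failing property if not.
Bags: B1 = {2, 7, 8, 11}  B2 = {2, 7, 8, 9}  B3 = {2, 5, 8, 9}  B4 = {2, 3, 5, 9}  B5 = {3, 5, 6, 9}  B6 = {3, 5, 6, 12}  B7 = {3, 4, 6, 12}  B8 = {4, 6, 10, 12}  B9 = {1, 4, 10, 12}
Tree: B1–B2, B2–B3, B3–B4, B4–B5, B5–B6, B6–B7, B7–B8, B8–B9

Yes; width 3.

Checking the three conditions: (i) the bags cover all of {1, 2, 3, 4, 5, 6, 7, 8, 9, 10, 11, 12}; (ii) for each edge, some bag contains both endpoints; (iii) the bags containing any fixed vertex form a subtree. All hold, so the decomposition is valid with width 4 − 1 = 3.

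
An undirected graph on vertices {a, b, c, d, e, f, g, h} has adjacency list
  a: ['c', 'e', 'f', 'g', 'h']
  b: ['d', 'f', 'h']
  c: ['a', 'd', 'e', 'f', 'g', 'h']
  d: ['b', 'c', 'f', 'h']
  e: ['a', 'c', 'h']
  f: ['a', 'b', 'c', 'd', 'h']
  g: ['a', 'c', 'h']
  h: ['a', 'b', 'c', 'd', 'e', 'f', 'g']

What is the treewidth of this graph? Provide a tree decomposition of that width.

The largest bag has 4 vertices, giving width 3; this decomposition certifies tw(G) ≤ 3. For the lower bound, the 4 vertices {c, d, f, h} are pairwise adjacent, and any tree decomposition puts a clique entirely inside one bag — forcing width ≥ 3. Combining the bounds, tw(G) = 3.

Treewidth 3.
One optimal decomposition is:
Bags: B1 = {a, c, e, h}  B2 = {a, c, f, h}  B3 = {a, c, g, h}  B4 = {c, d, f, h}  B5 = {b, d, f, h}
Tree: B1–B2, B1–B3, B2–B4, B4–B5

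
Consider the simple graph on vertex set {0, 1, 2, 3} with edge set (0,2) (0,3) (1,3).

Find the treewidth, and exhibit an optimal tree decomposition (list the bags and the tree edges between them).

Treewidth 1.
One such decomposition:
Bags: B1 = {0, 2}  B2 = {0, 3}  B3 = {1, 3}
Tree: B1–B2, B2–B3

The largest bag has 2 vertices, giving width 1; this decomposition certifies tw(G) ≤ 1. Any graph with an edge has treewidth ≥ 1, and G has the edge 2–0. Hence tw(G) = 1 exactly.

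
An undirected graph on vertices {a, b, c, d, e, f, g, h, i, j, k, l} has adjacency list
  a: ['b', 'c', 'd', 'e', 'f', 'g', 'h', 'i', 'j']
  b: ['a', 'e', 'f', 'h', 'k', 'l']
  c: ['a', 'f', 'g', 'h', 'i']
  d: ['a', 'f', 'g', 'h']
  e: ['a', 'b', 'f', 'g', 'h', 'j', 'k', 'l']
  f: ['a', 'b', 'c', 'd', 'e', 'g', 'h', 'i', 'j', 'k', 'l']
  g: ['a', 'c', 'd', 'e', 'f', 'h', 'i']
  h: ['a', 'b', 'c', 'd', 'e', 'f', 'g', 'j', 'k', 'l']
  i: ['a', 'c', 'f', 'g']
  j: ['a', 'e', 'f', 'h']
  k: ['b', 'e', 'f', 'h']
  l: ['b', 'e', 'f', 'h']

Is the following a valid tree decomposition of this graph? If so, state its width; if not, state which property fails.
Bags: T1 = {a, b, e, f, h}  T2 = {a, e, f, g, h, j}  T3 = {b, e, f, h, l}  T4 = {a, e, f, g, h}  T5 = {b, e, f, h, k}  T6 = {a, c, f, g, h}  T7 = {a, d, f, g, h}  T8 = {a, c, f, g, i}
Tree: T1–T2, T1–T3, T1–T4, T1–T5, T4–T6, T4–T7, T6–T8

No — bags containing vertex g are not connected in the tree.

A tree decomposition must satisfy three properties: every vertex lies in some bag; for every edge, both endpoints lie together in some bag; and for every vertex, the bags containing it form a connected subtree. Here bags containing vertex g are not connected in the tree, so the decomposition is invalid.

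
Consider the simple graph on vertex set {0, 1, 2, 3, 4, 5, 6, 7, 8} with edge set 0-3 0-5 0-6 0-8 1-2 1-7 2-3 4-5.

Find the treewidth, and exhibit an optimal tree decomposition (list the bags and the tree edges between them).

Treewidth 1.
One such decomposition:
Bags: B1 = {0, 5}  B2 = {0, 3}  B3 = {2, 3}  B4 = {4, 5}  B5 = {1, 2}  B6 = {0, 6}  B7 = {0, 8}  B8 = {1, 7}
Tree: B1–B2, B2–B3, B1–B4, B3–B5, B2–B6, B2–B7, B5–B8

Each bag holds 2 vertices, so the decomposition has width 1, which upper-bounds the treewidth. Any graph with an edge has treewidth ≥ 1, and G has the edge 5–0. Therefore the treewidth is 1.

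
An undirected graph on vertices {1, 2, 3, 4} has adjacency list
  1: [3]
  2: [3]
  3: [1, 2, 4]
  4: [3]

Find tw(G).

A width-1 tree decomposition is:
Bags: B1 = {1, 3}  B2 = {3, 4}  B3 = {2, 3}
Tree: B1–B2, B2–B3
Each bag holds 2 vertices, so the decomposition has width 1, which upper-bounds the treewidth. Any graph with an edge has treewidth ≥ 1, and G has the edge 1–3. Therefore the treewidth is 1.

1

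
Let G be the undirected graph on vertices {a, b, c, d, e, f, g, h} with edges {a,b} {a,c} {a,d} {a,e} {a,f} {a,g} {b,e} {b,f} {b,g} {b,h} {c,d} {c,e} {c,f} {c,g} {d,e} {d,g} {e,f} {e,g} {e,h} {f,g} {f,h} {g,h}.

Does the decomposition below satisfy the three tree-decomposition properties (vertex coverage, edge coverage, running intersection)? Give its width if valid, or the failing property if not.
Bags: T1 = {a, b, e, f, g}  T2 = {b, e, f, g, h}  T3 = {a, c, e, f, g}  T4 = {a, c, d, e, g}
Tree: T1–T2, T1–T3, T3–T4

Every vertex of G appears in some bag (union = {a, b, c, d, e, f, g, h}); every edge is covered by a bag; and for each vertex v the set of bags containing v is connected in the bag tree. The decomposition is therefore valid. The largest bag has 5 vertices, so the width is 4.

Yes; width 4.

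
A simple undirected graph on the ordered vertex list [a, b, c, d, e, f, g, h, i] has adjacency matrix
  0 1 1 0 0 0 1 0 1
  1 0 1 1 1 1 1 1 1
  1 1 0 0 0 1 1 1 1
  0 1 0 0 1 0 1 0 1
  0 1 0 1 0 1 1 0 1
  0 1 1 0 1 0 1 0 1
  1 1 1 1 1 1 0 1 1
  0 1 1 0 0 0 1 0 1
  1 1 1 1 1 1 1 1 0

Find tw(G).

4

A width-4 tree decomposition is:
Bags: B1 = {b, c, f, g, i}  B2 = {b, e, f, g, i}  B3 = {a, b, c, g, i}  B4 = {b, d, e, g, i}  B5 = {b, c, g, h, i}
Tree: B1–B2, B1–B3, B2–B4, B3–B5
Each bag holds 5 vertices, so the decomposition has width 4, which upper-bounds the treewidth. On the other hand G contains the 5-clique {b, d, e, g, i}. A clique must lie in a single bag of any decomposition, so no decomposition can have width below 4. The upper and lower bounds meet at 4, so that is the treewidth.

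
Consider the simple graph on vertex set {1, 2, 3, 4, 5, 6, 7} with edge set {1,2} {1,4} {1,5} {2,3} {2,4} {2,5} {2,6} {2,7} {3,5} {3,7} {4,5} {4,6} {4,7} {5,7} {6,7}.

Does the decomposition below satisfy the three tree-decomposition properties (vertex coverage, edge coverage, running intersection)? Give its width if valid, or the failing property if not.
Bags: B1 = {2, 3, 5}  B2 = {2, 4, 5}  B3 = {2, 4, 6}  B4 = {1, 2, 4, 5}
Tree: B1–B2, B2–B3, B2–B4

A tree decomposition must satisfy three properties: every vertex lies in some bag; for every edge, both endpoints lie together in some bag; and for every vertex, the bags containing it form a connected subtree. Here vertex 7 appears in no bag, so the decomposition is invalid.

No — vertex 7 appears in no bag.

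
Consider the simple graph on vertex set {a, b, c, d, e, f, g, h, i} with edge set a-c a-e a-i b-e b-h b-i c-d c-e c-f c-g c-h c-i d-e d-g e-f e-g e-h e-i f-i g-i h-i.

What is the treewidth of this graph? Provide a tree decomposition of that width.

Treewidth 3.
One such decomposition:
Bags: B1 = {c, e, g, i}  B2 = {a, c, e, i}  B3 = {c, d, e, g}  B4 = {c, e, h, i}  B5 = {c, e, f, i}  B6 = {b, e, h, i}
Tree: B1–B2, B1–B3, B1–B4, B1–B5, B4–B6

The largest bag has 4 vertices, giving width 3; this decomposition certifies tw(G) ≤ 3. Conversely, {c, d, e, g} is a clique of size 4, and the vertices of any clique must share a bag in every tree decomposition; so some bag has ≥ 4 vertices and tw(G) ≥ 3. The upper and lower bounds meet at 3, so that is the treewidth.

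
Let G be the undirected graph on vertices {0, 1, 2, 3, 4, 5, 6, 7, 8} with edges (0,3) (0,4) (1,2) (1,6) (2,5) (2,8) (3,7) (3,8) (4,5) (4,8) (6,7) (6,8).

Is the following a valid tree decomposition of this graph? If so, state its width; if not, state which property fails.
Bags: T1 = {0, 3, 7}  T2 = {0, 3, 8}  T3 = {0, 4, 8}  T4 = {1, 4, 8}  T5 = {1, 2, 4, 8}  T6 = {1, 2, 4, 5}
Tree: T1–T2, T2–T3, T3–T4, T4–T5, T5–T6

A tree decomposition must satisfy three properties: every vertex lies in some bag; for every edge, both endpoints lie together in some bag; and for every vertex, the bags containing it form a connected subtree. Here vertex 6 appears in no bag, so the decomposition is invalid.

No — vertex 6 appears in no bag.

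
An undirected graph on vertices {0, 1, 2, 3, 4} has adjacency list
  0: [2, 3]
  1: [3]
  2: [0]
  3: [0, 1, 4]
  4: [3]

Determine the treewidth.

A width-1 tree decomposition is:
Bags: B1 = {0, 3}  B2 = {3, 4}  B3 = {0, 2}  B4 = {1, 3}
Tree: B1–B2, B1–B3, B2–B4
Each bag holds 2 vertices, so the decomposition has width 1, which upper-bounds the treewidth. Since G has at least one edge (e.g. 3–0), it is not an edgeless graph, so tw(G) ≥ 1. Hence tw(G) = 1 exactly.

1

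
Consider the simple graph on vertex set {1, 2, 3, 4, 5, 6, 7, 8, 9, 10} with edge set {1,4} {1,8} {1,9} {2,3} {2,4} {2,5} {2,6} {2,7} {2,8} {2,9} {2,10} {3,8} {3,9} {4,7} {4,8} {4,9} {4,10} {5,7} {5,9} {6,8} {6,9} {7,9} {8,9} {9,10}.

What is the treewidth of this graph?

3

A width-3 tree decomposition is:
Bags: B1 = {2, 4, 8, 9}  B2 = {2, 4, 9, 10}  B3 = {1, 4, 8, 9}  B4 = {2, 4, 7, 9}  B5 = {2, 6, 8, 9}  B6 = {2, 3, 8, 9}  B7 = {2, 5, 7, 9}
Tree: B1–B2, B1–B3, B2–B4, B1–B5, B1–B6, B4–B7
The largest bag has 4 vertices, giving width 3; this decomposition certifies tw(G) ≤ 3. On the other hand G contains the 4-clique {1, 4, 8, 9}. A clique must lie in a single bag of any decomposition, so no decomposition can have width below 3. The upper and lower bounds meet at 3, so that is the treewidth.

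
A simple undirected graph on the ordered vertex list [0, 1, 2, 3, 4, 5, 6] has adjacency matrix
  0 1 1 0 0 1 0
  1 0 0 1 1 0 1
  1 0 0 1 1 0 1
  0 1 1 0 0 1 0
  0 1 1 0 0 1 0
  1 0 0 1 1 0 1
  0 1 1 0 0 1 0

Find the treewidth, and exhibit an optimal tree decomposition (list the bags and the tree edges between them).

Treewidth 3.
One optimal decomposition is:
Bags: B1 = {1, 2, 5, 6}  B2 = {1, 2, 4, 5}  B3 = {0, 1, 2, 5}  B4 = {1, 2, 3, 5}
Tree: B1–B2, B2–B3, B3–B4

The largest bag has 4 vertices, giving width 3; this decomposition certifies tw(G) ≤ 3. For the lower bound: the 4 vertex sets {2,6}, {4,5}, {1}, {0} are disjoint, each induces a connected subgraph, and every pair is joined by at least one edge of G. Contracting each set to a single vertex therefore yields K_{4} as a minor, and since treewidth is minor-monotone, tw(G) ≥ tw(K_{4}) = 3. Combining the bounds, tw(G) = 3.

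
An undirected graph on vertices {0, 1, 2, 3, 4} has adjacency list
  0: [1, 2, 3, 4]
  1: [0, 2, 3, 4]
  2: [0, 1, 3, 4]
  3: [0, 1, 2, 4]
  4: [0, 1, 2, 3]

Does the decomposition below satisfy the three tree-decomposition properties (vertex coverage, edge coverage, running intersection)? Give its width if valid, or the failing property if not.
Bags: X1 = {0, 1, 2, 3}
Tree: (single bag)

A tree decomposition must satisfy three properties: every vertex lies in some bag; for every edge, both endpoints lie together in some bag; and for every vertex, the bags containing it form a connected subtree. Here vertex 4 appears in no bag, so the decomposition is invalid.

No — vertex 4 appears in no bag.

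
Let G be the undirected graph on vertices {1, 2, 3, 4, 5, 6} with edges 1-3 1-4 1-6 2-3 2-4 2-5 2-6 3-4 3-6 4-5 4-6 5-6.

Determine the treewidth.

3

A width-3 tree decomposition is:
Bags: B1 = {2, 4, 5, 6}  B2 = {2, 3, 4, 6}  B3 = {1, 3, 4, 6}
Tree: B1–B2, B2–B3
Each bag holds 4 vertices, so the decomposition has width 3, which upper-bounds the treewidth. For the lower bound, the 4 vertices {1, 3, 4, 6} are pairwise adjacent, and any tree decomposition puts a clique entirely inside one bag — forcing width ≥ 3. Hence tw(G) = 3 exactly.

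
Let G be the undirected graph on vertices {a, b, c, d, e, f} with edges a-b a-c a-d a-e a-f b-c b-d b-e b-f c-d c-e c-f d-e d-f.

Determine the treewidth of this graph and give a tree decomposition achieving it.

The largest bag has 5 vertices, giving width 4; this decomposition certifies tw(G) ≤ 4. For the lower bound, the 5 vertices {a, b, c, d, e} are pairwise adjacent, and any tree decomposition puts a clique entirely inside one bag — forcing width ≥ 4. Hence tw(G) = 4 exactly.

Treewidth 4.
One such decomposition:
Bags: B1 = {a, b, c, d, f}  B2 = {a, b, c, d, e}
Tree: B1–B2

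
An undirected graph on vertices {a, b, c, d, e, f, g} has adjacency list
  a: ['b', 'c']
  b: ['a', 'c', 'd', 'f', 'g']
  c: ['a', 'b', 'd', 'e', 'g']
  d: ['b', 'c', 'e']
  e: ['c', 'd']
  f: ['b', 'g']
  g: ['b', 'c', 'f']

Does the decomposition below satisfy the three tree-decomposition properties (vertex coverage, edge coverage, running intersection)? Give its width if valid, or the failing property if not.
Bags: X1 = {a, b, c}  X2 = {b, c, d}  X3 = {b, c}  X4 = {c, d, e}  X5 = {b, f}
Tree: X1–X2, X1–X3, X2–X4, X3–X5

A tree decomposition must satisfy three properties: every vertex lies in some bag; for every edge, both endpoints lie together in some bag; and for every vertex, the bags containing it form a connected subtree. Here vertex g appears in no bag, so the decomposition is invalid.

No — vertex g appears in no bag.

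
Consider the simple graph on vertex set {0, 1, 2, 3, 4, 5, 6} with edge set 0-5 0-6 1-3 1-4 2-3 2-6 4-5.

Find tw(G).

A width-2 tree decomposition is:
Bags: B1 = {1, 3, 4}  B2 = {3, 4, 5}  B3 = {0, 3, 5}  B4 = {0, 3, 6}  B5 = {2, 3, 6}
Tree: B1–B2, B2–B3, B3–B4, B4–B5
Each bag holds 3 vertices, so the decomposition has width 2, which upper-bounds the treewidth. For the lower bound, G contains the cycle 3–1–4–5–0–6–2–3, so G is not a forest; only forests have treewidth ≤ 1, hence tw(G) ≥ 2. Combining the bounds, tw(G) = 2.

2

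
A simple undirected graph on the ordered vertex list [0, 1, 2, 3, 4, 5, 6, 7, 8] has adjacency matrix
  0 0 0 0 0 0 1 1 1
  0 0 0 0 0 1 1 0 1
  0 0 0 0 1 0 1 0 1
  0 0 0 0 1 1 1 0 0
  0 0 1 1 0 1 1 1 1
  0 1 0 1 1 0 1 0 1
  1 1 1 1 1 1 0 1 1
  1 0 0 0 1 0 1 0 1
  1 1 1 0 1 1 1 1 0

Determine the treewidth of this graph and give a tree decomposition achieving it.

Treewidth 3.
One such decomposition:
Bags: B1 = {4, 5, 6, 8}  B2 = {4, 6, 7, 8}  B3 = {3, 4, 5, 6}  B4 = {2, 4, 6, 8}  B5 = {1, 5, 6, 8}  B6 = {0, 6, 7, 8}
Tree: B1–B2, B1–B3, B2–B4, B1–B5, B2–B6

Every bag has size at most 4, so the width is 4 − 1 = 3 and tw(G) ≤ 3. Conversely, {0, 6, 7, 8} is a clique of size 4, and the vertices of any clique must share a bag in every tree decomposition; so some bag has ≥ 4 vertices and tw(G) ≥ 3. Therefore the treewidth is 3.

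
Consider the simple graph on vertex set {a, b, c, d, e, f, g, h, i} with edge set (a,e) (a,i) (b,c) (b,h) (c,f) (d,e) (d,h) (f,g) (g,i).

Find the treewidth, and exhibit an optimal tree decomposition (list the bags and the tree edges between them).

Every bag has size at most 3, so the width is 3 − 1 = 2 and tw(G) ≤ 2. The edges b–c–f–g–i–a–e–d–h–b form a cycle, so G is not a tree and its treewidth is at least 2. Therefore the treewidth is 2.

Treewidth 2.
One optimal decomposition is:
Bags: B1 = {b, c, f}  B2 = {b, f, g}  B3 = {b, g, i}  B4 = {a, b, i}  B5 = {a, b, e}  B6 = {b, d, e}  B7 = {b, d, h}
Tree: B1–B2, B2–B3, B3–B4, B4–B5, B5–B6, B6–B7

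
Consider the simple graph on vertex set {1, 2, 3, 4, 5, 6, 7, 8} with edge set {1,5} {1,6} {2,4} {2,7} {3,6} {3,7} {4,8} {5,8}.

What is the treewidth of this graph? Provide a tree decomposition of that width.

Each bag holds 3 vertices, so the decomposition has width 2, which upper-bounds the treewidth. The edges 7–2–4–8–5–1–6–3–7 form a cycle, so G is not a tree and its treewidth is at least 2. Hence tw(G) = 2 exactly.

Treewidth 2.
One optimal decomposition is:
Bags: B1 = {2, 4, 7}  B2 = {4, 7, 8}  B3 = {5, 7, 8}  B4 = {1, 5, 7}  B5 = {1, 6, 7}  B6 = {3, 6, 7}
Tree: B1–B2, B2–B3, B3–B4, B4–B5, B5–B6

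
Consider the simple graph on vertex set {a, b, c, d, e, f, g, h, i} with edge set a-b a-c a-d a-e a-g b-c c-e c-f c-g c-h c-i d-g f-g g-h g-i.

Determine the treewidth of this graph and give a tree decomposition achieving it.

The largest bag has 3 vertices, giving width 2; this decomposition certifies tw(G) ≤ 2. For the lower bound, the 3 vertices {a, d, g} are pairwise adjacent, and any tree decomposition puts a clique entirely inside one bag — forcing width ≥ 2. Hence tw(G) = 2 exactly.

Treewidth 2.
One such decomposition:
Bags: B1 = {a, b, c}  B2 = {a, c, g}  B3 = {a, d, g}  B4 = {c, g, h}  B5 = {a, c, e}  B6 = {c, f, g}  B7 = {c, g, i}
Tree: B1–B2, B2–B3, B2–B4, B1–B5, B2–B6, B6–B7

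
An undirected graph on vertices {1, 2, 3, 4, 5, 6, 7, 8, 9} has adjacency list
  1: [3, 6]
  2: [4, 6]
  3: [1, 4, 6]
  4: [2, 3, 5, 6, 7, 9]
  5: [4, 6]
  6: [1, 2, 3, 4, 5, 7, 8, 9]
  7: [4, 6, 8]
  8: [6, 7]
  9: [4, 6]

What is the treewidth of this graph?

2

A width-2 tree decomposition is:
Bags: B1 = {2, 4, 6}  B2 = {4, 6, 9}  B3 = {3, 4, 6}  B4 = {4, 6, 7}  B5 = {1, 3, 6}  B6 = {4, 5, 6}  B7 = {6, 7, 8}
Tree: B1–B2, B2–B3, B2–B4, B3–B5, B3–B6, B4–B7
The largest bag has 3 vertices, giving width 2; this decomposition certifies tw(G) ≤ 2. On the other hand G contains the 3-clique {6, 7, 8}. A clique must lie in a single bag of any decomposition, so no decomposition can have width below 2. The upper and lower bounds meet at 2, so that is the treewidth.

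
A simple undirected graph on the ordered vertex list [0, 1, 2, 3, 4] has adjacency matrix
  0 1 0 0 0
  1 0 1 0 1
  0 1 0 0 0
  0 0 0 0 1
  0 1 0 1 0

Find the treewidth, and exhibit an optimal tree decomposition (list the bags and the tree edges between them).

Every bag has size at most 2, so the width is 2 − 1 = 1 and tw(G) ≤ 1. Since G has at least one edge (e.g. 4–1), it is not an edgeless graph, so tw(G) ≥ 1. Therefore the treewidth is 1.

Treewidth 1.
One such decomposition:
Bags: B1 = {1, 4}  B2 = {1, 2}  B3 = {0, 1}  B4 = {3, 4}
Tree: B1–B2, B2–B3, B1–B4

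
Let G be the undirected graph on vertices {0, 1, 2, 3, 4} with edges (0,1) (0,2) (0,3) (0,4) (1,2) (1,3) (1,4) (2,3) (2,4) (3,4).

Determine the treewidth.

A width-4 tree decomposition is:
Bags: B1 = {0, 1, 2, 3, 4}
Tree: (single bag)
A single bag containing all 5 vertices is trivially a valid decomposition of width 4. Conversely, {0, 1, 2, 3, 4} is a clique of size 5, and the vertices of any clique must share a bag in every tree decomposition; so some bag has ≥ 5 vertices and tw(G) ≥ 4. Combining the bounds, tw(G) = 4.

4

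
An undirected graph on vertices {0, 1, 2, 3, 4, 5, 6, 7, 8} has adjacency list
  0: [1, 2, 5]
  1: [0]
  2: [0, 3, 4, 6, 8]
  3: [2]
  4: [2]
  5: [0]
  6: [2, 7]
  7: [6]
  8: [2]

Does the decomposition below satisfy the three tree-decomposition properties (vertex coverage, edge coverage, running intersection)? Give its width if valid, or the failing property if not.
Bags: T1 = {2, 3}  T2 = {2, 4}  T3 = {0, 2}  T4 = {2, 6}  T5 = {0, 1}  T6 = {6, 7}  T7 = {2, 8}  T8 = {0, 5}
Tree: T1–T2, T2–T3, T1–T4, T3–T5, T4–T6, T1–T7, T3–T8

Vertex coverage: the bags together contain {0, 1, 2, 3, 4, 5, 6, 7, 8}, the full vertex set. Edge coverage: each edge of G has both endpoints in at least one bag. Running intersection: for every vertex, the bags containing it form a connected subtree. All three properties hold, so this is a valid tree decomposition of width max|bag| − 1 = 1, and hence tw(G) ≤ 1.

Yes; width 1.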